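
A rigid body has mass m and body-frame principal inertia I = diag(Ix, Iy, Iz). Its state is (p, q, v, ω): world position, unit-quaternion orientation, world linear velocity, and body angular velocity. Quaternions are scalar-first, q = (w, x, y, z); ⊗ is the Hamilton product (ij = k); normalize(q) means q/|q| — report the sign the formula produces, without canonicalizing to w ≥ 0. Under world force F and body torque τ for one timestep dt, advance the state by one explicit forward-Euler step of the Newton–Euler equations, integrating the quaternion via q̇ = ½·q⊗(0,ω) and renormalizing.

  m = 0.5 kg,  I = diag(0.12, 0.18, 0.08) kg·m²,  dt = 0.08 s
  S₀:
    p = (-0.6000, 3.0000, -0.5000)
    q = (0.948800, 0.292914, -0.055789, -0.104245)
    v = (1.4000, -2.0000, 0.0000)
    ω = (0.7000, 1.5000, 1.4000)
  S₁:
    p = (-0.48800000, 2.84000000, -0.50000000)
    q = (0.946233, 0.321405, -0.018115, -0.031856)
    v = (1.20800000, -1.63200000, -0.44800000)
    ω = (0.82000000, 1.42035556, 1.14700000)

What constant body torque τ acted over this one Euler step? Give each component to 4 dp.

Δω = ω₁−ω₀ = (0.12000000, -0.07964444, -0.25300000)
gyro term ω₀×Iω₀ = (-0.2100, 0.0392, 0.0630)
τ = I·(Δω/dt) + ω₀×(Iω₀) = (-0.0300, -0.1400, -0.1900)

τ = (-0.0300, -0.1400, -0.1900)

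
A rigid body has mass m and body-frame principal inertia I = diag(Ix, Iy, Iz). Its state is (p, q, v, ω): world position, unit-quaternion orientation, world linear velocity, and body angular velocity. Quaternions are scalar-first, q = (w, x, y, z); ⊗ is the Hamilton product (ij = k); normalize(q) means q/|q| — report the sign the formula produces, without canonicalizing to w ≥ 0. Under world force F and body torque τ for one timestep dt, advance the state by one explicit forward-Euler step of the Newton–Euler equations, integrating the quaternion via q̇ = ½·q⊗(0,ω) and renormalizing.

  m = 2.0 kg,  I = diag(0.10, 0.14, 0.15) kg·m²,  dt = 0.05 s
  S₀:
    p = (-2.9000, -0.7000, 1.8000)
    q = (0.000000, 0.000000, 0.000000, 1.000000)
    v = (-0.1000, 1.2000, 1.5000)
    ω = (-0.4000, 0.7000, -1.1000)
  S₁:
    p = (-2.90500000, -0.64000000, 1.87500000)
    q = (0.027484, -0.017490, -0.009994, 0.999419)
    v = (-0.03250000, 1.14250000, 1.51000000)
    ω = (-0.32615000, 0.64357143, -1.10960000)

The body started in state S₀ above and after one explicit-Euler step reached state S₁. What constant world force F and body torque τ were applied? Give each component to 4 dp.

rate change Δω = (0.07385000, -0.05642857, -0.00960000)
ω₀×(Iω₀) = (-0.0077, -0.0220, -0.0112)
I·α + gyro = (0.1400, -0.1800, -0.0400)
velocity change Δv = (0.06750000, -0.05750000, 0.01000000)
applied force F = (2.7000, -2.3000, 0.4000)

F = (2.7000, -2.3000, 0.4000)
τ = (0.1400, -0.1800, -0.0400)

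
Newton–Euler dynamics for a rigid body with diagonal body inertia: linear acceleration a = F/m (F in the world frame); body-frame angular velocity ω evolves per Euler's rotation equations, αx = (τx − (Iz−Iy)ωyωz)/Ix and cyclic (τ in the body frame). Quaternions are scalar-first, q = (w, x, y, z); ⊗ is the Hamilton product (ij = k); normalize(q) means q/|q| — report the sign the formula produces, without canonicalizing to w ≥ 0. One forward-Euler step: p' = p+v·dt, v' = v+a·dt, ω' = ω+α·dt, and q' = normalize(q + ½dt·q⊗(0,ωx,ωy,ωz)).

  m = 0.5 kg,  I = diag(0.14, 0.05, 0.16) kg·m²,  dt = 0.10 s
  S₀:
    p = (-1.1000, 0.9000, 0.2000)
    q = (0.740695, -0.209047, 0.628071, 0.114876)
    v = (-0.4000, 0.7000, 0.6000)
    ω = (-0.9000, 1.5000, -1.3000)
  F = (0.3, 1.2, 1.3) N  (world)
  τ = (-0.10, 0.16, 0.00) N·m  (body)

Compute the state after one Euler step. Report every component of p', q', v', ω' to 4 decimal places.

precession coupling ω×(Iω) = (-0.2145, -0.0234, 0.1215)
angular accel α = (0.8179, 3.6680, -0.7594)
new body rate ω' = (-0.8182, 1.8668, -1.3759)
2q̇ = q⊗(0,ω) = (-0.9809100, -1.6554318, 0.7358930, -0.7112101)
q' = normalize(q + ½dt·q⊗(0,ω)) = (0.6876, -0.2901, 0.6610, 0.0788)
new position p' = (-1.1400, 0.9700, 0.2600)
v' = v + a·dt = (-0.3400, 0.9400, 0.8600)

p' = (-1.1400, 0.9700, 0.2600)
q' = (0.6876, -0.2901, 0.6610, 0.0788)
v' = (-0.3400, 0.9400, 0.8600)
ω' = (-0.8182, 1.8668, -1.3759)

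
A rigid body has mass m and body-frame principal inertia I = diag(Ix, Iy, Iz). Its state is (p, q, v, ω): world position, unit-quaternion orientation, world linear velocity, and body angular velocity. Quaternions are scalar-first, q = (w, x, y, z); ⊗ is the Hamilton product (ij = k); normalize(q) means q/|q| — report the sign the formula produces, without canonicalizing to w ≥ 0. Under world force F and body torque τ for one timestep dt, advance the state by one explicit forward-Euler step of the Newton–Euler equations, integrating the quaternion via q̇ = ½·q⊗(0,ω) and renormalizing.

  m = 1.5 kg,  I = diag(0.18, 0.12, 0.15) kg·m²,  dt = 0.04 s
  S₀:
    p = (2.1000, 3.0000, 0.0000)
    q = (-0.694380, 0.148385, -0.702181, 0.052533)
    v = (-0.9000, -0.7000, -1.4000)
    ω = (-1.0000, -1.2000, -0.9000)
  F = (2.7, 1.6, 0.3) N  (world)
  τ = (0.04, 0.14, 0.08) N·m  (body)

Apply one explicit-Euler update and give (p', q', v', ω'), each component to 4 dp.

p' = (2.0640, 2.9720, -0.0560)
q' = (-0.7069, 0.1761, -0.6835, 0.0474)
v' = (-0.8280, -0.6573, -1.3920)
ω' = (-0.9983, -1.1623, -0.8595)

precession coupling ω×(Iω) = (0.0324, 0.0270, -0.0720)
angular accel α = (0.0422, 0.9417, 1.0133)
ω + α·dt = (-0.9983, -1.1623, -0.8595)
q⊗(0,ω) = (-0.6469525, 1.3893825, 0.9142695, -0.2553010)
q' = normalize(q + ½dt·q⊗(0,ω)) = (-0.7069, 0.1761, -0.6835, 0.0474)
p + v·dt = (2.0640, 2.9720, -0.0560)
v' = v + a·dt = (-0.8280, -0.6573, -1.3920)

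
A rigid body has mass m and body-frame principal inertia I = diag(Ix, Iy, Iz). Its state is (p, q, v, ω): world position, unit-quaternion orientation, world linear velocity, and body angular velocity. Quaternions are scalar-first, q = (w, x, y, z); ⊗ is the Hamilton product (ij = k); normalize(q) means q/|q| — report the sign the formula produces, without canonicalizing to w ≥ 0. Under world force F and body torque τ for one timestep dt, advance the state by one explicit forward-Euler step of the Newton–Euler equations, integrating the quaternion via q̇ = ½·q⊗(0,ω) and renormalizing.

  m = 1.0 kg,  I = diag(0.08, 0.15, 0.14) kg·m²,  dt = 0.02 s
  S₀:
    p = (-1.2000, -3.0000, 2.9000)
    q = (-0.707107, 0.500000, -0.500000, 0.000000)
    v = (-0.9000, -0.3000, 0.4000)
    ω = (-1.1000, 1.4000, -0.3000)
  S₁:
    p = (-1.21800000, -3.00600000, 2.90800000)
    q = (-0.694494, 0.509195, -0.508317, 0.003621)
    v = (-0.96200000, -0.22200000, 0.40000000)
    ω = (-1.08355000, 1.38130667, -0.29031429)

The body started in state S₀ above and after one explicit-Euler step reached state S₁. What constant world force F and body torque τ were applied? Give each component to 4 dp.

Δv = v₁−v₀ = (-0.06200000, 0.07800000, 0.00000000)
m·(v₁−v₀)/dt = (-3.1000, 3.9000, 0.0000)
ω₁ − ω₀ = (0.01645000, -0.01869333, 0.00968571)
I·α + gyro = (0.0700, -0.1600, -0.0400)

F = (-3.1000, 3.9000, 0.0000)
τ = (0.0700, -0.1600, -0.0400)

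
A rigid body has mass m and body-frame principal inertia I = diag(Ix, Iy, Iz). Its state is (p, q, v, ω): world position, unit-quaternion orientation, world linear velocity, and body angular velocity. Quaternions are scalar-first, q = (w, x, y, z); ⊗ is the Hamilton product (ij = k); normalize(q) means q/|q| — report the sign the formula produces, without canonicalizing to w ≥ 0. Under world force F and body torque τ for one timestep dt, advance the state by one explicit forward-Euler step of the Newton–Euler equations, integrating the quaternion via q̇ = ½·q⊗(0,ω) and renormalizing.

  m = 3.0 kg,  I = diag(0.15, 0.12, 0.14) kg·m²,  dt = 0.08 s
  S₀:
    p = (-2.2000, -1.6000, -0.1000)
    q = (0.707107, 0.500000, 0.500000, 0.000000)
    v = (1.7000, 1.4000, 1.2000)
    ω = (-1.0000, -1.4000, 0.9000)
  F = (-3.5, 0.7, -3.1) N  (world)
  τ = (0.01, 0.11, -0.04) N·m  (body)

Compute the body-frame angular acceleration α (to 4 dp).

α = (0.2347, 0.9917, 0.0143)

precession coupling ω×(Iω) = (-0.0252, -0.0090, -0.0420)
α = I⁻¹(τ − ω×Iω) = (0.2347, 0.9917, 0.0143)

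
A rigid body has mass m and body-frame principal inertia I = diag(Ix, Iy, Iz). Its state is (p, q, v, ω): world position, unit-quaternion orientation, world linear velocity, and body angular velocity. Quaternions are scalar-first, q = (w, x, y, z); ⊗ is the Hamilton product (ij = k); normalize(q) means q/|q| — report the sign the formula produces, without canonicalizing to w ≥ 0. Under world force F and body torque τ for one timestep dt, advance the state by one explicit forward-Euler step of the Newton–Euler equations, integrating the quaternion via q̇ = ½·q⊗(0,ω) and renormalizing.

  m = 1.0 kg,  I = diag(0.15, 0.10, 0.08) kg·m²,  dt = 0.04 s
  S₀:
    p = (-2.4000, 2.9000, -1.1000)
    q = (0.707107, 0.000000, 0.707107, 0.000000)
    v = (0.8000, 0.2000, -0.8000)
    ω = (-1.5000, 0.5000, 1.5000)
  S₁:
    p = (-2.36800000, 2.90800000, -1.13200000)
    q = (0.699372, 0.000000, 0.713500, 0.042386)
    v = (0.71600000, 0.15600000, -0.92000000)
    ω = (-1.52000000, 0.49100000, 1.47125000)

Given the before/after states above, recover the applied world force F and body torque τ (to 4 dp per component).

ω₁ − ω₀ = (-0.02000000, -0.00900000, -0.02875000)
I·α + gyro = (-0.0900, -0.1800, -0.0200)
Δv = v₁−v₀ = (-0.08400000, -0.04400000, -0.12000000)
m·(v₁−v₀)/dt = (-2.1000, -1.1000, -3.0000)

F = (-2.1000, -1.1000, -3.0000)
τ = (-0.0900, -0.1800, -0.0200)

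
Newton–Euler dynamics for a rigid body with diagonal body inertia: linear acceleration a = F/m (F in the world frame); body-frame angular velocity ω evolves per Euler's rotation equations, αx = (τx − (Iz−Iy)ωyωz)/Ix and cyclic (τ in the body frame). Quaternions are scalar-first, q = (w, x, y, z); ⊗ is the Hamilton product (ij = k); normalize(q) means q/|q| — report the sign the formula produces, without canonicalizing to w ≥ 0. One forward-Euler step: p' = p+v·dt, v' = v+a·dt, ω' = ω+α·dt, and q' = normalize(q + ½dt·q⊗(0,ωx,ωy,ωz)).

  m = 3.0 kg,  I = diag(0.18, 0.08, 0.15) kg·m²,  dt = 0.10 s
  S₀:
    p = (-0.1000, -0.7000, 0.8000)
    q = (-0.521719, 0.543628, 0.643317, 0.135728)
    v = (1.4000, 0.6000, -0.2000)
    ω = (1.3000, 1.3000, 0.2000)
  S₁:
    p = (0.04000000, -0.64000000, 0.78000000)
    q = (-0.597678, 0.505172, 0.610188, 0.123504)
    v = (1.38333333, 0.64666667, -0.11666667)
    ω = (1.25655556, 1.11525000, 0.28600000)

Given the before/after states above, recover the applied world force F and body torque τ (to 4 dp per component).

rate change Δω = (-0.04344444, -0.18475000, 0.08600000)
precession coupling = (0.0182, 0.0078, -0.1690)
applied torque τ = (-0.0600, -0.1400, -0.0400)
velocity change Δv = (-0.01666667, 0.04666667, 0.08333333)
F = m·Δv/dt = (-0.5000, 1.4000, 2.5000)

F = (-0.5000, 1.4000, 2.5000)
τ = (-0.0600, -0.1400, -0.0400)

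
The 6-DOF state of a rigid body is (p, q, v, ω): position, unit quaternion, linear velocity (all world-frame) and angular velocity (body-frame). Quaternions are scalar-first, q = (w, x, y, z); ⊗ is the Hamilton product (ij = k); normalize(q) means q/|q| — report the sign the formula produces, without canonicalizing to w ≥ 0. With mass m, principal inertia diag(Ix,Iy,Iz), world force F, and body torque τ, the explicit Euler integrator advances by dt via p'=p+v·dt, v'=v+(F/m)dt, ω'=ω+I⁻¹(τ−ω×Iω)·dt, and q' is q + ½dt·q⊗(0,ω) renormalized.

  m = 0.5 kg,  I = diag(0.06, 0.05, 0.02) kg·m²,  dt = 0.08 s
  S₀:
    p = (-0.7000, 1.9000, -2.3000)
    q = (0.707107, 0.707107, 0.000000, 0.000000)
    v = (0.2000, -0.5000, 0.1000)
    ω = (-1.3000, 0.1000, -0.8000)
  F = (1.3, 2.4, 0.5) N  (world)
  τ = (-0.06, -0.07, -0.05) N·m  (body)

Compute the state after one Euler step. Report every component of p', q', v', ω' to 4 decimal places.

a = (2.6000, 4.8000, 1.0000)
p' = p + v·dt = (-0.6840, 1.8600, -2.2920)
v' = v + a·dt = (0.4080, -0.1160, 0.1800)
ω×(Iω) gyroscopic = (0.0024, 0.0416, 0.0013)
α = I⁻¹(τ − ω×Iω) = (-1.0400, -2.2320, -2.5650)
ω' = ω + α·dt = (-1.3832, -0.0786, -1.0052)
q⊗(0,ω) = (0.9192391, -0.9192391, 0.6363963, -0.4949749)
updated quaternion q' = (0.7425, 0.6691, 0.0254, -0.0198)

p' = (-0.6840, 1.8600, -2.2920)
q' = (0.7425, 0.6691, 0.0254, -0.0198)
v' = (0.4080, -0.1160, 0.1800)
ω' = (-1.3832, -0.0786, -1.0052)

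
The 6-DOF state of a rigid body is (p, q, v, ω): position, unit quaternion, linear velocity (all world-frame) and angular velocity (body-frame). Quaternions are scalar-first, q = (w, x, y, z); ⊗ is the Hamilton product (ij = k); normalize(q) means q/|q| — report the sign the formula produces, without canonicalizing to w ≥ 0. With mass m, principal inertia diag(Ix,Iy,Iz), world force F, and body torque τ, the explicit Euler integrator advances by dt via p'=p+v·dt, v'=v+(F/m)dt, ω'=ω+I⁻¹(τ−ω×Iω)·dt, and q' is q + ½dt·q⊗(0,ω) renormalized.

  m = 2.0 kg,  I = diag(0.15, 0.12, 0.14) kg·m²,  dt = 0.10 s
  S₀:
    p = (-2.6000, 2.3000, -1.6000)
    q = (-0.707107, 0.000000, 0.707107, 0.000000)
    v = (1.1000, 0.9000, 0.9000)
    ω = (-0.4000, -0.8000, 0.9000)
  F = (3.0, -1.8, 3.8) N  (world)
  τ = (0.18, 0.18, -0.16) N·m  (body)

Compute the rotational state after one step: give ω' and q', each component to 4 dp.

ω' = (-0.2704, -0.6470, 0.7926)
q' = (-0.6775, 0.0459, 0.7339, -0.0176)

α = I⁻¹(τ − ω×Iω) = (1.2960, 1.5300, -1.0743)
ω' = ω + α·dt = (-0.2704, -0.6470, 0.7926)
2q̇ = q⊗(0,ω) = (0.5656856, 0.9192391, 0.5656856, -0.3535535)
q' = normalize(q + ½dt·q⊗(0,ω)) = (-0.6775, 0.0459, 0.7339, -0.0176)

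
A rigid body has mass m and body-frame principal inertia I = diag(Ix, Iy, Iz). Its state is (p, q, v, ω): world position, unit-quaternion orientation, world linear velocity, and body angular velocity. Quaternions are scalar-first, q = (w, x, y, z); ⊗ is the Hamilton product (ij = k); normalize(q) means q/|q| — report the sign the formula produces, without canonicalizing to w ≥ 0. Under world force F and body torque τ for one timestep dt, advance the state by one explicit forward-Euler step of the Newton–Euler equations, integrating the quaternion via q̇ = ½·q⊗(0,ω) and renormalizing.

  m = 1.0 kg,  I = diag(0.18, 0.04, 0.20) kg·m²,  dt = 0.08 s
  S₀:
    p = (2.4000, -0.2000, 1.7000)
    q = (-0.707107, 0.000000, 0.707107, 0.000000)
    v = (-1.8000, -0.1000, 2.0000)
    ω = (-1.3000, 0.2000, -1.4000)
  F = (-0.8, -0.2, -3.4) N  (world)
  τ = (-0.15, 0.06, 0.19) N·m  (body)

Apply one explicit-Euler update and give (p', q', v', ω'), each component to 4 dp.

p' = (2.2560, -0.2080, 1.8600)
q' = (-0.7107, -0.0028, 0.6994, 0.0761)
v' = (-1.8640, -0.1160, 1.7280)
ω' = (-1.3468, 0.3928, -1.3386)

ω×(Iω) gyroscopic = (-0.0448, -0.0364, 0.0364)
(τ − ω×Iω)/I = (-0.5844, 2.4100, 0.7680)
new body rate ω' = (-1.3468, 0.3928, -1.3386)
Hamilton product q⊗(0,ω) = (-0.1414214, -0.0707107, -0.1414214, 1.9091889)
q + ½dt·q⊗(0,ω), renormalized = (-0.7107, -0.0028, 0.6994, 0.0761)
p' = p + v·dt = (2.2560, -0.2080, 1.8600)
v' = v + a·dt = (-1.8640, -0.1160, 1.7280)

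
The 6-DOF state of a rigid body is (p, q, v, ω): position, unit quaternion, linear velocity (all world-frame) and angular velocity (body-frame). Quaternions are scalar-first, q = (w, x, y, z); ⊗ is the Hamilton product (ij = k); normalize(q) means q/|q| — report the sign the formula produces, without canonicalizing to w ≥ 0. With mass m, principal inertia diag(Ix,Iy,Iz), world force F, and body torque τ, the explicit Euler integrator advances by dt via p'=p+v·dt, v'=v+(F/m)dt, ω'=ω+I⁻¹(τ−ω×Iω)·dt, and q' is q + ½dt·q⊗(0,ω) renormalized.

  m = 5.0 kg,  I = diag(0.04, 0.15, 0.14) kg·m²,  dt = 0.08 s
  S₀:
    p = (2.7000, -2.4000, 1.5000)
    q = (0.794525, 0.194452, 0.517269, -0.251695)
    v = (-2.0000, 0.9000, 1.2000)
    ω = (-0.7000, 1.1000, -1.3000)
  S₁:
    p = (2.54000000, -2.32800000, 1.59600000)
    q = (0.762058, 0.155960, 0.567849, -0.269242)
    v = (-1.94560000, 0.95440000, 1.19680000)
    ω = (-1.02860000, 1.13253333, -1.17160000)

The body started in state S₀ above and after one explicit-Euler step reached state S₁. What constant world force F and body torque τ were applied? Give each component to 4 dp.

F = (3.4000, 3.4000, -0.2000)
τ = (-0.1500, -0.0300, 0.1400)

rate change Δω = (-0.32860000, 0.03253333, 0.12840000)
τ = I·(Δω/dt) + ω₀×(Iω₀) = (-0.1500, -0.0300, 0.1400)
velocity change Δv = (0.05440000, 0.05440000, -0.00320000)
m·(v₁−v₀)/dt = (3.4000, 3.4000, -0.2000)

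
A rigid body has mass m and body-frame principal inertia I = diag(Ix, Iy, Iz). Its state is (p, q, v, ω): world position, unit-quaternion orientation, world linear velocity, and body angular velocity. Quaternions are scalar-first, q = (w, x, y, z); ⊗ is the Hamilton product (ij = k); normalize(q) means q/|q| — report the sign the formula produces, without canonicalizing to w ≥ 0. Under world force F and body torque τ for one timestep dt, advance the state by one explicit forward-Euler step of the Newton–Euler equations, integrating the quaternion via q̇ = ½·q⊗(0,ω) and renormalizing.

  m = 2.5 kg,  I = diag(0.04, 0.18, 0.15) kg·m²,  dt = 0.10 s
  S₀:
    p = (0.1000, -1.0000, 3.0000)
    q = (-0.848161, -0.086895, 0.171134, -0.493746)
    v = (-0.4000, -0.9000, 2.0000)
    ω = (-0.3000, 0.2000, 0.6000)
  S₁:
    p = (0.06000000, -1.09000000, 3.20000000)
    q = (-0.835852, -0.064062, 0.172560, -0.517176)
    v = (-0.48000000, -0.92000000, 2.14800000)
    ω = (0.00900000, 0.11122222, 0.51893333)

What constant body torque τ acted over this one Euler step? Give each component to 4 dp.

Δω = ω₁−ω₀ = (0.30900000, -0.08877778, -0.08106667)
τ = I·(Δω/dt) + ω₀×(Iω₀) = (0.1200, -0.1400, -0.1300)

τ = (0.1200, -0.1400, -0.1300)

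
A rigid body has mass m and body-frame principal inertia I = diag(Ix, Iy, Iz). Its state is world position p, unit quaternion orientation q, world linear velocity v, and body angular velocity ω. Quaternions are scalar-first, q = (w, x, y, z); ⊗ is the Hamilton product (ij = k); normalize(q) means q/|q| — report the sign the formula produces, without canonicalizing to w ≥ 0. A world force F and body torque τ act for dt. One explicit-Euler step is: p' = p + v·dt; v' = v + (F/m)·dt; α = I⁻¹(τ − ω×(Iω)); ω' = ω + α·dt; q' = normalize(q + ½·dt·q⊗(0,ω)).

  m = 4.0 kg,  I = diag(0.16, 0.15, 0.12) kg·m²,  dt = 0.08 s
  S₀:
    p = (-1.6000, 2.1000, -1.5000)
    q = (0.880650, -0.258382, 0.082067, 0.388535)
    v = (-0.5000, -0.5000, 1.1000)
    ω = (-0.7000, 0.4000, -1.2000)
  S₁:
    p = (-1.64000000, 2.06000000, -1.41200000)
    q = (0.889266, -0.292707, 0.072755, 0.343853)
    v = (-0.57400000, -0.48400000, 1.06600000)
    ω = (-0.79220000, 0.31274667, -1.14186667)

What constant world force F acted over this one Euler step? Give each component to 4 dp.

F = (-3.7000, 0.8000, -1.7000)

velocity change Δv = (-0.07400000, 0.01600000, -0.03400000)
m·(v₁−v₀)/dt = (-3.7000, 0.8000, -1.7000)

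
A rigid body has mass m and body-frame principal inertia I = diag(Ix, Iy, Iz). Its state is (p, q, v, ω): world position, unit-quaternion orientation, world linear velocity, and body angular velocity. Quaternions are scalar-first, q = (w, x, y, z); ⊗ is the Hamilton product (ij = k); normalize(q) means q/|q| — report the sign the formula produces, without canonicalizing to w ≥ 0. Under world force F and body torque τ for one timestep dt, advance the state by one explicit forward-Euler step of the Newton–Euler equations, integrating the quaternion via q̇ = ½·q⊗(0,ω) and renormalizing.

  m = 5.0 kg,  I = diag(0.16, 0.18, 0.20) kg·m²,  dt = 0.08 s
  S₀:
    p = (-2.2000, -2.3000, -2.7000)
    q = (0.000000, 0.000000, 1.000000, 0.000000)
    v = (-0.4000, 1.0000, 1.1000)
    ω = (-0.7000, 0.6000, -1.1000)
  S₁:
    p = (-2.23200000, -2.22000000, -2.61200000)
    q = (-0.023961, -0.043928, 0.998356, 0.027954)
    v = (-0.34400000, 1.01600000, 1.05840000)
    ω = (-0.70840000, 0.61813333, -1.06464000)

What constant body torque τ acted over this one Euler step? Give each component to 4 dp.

τ = (-0.0300, 0.0100, 0.0800)

rate change Δω = (-0.00840000, 0.01813333, 0.03536000)
I·α + gyro = (-0.0300, 0.0100, 0.0800)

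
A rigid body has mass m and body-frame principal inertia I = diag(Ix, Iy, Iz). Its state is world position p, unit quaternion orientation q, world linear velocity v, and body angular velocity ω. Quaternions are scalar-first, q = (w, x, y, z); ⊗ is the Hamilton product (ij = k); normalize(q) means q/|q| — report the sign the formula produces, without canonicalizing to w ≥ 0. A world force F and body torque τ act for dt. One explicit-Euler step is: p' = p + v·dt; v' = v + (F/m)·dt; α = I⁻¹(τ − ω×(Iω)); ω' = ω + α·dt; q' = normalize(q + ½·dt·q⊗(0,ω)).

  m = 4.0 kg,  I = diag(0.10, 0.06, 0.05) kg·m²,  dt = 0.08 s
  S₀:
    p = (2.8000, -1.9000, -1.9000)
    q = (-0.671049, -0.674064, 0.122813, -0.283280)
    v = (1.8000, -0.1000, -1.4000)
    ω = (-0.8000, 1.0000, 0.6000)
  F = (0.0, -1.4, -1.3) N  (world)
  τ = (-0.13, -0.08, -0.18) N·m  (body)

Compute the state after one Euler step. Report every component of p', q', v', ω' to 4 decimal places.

p' = (2.9440, -1.9080, -2.0120)
q' = (-0.6896, -0.6373, 0.1210, -0.3219)
v' = (1.8000, -0.1280, -1.4260)
ω' = (-0.8992, 0.9253, 0.2608)

precession coupling ω×(Iω) = (-0.0060, -0.0240, 0.0320)
angular accel α = (-1.2400, -0.9333, -4.2400)
ω' = ω + α·dt = (-0.8992, 0.9253, 0.2608)
Hamilton product q⊗(0,ω) = (-0.4920962, 0.8938070, -0.0399866, -0.9784430)
updated quaternion q' = (-0.6896, -0.6373, 0.1210, -0.3219)
p + v·dt = (2.9440, -1.9080, -2.0120)
new velocity v' = (1.8000, -0.1280, -1.4260)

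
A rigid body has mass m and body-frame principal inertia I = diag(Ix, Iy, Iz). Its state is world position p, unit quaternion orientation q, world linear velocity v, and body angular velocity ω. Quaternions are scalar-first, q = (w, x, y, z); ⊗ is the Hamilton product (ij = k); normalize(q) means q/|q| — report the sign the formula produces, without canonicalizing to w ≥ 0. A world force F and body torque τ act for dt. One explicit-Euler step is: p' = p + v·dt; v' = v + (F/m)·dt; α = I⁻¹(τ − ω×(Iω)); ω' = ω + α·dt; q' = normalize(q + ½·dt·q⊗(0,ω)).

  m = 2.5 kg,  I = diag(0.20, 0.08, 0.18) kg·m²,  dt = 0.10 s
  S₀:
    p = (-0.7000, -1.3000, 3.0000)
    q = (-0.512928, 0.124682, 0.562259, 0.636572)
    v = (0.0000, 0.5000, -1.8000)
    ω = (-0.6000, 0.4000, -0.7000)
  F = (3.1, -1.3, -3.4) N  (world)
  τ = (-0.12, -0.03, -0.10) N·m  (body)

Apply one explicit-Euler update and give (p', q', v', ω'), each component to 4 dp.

p' = (-0.7000, -1.2500, 2.8200)
q' = (-0.4975, 0.1075, 0.5366, 0.6730)
v' = (0.1240, 0.4480, -1.9360)
ω' = (-0.6460, 0.3520, -0.7716)

gyro term ω×Iω = (-0.0280, 0.0084, 0.0288)
angular accel α = (-0.4600, -0.4800, -0.7156)
ω' = ω + α·dt = (-0.6460, 0.3520, -0.7716)
2q̇ = q⊗(0,ω) = (0.2955060, -0.3404533, -0.4998370, 0.7462778)
q' = normalize(q + ½dt·q⊗(0,ω)) = (-0.4975, 0.1075, 0.5366, 0.6730)
a = (1.2400, -0.5200, -1.3600)
new position p' = (-0.7000, -1.2500, 2.8200)
v' = v + a·dt = (0.1240, 0.4480, -1.9360)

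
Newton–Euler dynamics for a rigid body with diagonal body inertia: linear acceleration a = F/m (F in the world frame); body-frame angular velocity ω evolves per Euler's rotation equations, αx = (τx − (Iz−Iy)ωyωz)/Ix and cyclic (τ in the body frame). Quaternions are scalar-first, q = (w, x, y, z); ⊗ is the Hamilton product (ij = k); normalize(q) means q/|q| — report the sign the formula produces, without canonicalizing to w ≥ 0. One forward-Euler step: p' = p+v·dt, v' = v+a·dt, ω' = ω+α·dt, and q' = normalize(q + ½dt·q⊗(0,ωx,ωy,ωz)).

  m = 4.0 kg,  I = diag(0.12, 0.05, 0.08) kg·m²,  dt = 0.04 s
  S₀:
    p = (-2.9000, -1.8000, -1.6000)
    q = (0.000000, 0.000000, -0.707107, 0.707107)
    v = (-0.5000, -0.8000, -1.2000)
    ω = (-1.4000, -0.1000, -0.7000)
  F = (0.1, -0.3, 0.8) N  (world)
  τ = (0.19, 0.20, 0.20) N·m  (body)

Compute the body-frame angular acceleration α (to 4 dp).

α = (1.5658, 3.2160, 2.6225)

precession coupling ω×(Iω) = (0.0021, 0.0392, -0.0098)
(τ − ω×Iω)/I = (1.5658, 3.2160, 2.6225)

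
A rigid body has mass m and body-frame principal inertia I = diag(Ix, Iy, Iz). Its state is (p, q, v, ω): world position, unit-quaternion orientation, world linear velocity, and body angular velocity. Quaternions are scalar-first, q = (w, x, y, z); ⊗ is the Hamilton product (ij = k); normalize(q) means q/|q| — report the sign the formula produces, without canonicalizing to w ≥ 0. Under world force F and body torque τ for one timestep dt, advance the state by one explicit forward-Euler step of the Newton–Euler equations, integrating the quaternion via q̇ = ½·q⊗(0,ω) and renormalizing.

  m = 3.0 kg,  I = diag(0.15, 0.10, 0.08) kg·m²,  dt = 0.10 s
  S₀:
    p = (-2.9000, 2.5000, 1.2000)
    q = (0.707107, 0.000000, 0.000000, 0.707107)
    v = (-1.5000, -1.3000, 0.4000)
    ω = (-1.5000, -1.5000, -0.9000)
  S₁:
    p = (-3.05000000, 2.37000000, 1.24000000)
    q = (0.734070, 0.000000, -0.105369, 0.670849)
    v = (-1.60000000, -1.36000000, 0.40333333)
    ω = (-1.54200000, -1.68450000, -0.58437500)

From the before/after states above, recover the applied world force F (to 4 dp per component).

F = (-3.0000, -1.8000, 0.1000)

velocity change Δv = (-0.10000000, -0.06000000, 0.00333333)
m·(v₁−v₀)/dt = (-3.0000, -1.8000, 0.1000)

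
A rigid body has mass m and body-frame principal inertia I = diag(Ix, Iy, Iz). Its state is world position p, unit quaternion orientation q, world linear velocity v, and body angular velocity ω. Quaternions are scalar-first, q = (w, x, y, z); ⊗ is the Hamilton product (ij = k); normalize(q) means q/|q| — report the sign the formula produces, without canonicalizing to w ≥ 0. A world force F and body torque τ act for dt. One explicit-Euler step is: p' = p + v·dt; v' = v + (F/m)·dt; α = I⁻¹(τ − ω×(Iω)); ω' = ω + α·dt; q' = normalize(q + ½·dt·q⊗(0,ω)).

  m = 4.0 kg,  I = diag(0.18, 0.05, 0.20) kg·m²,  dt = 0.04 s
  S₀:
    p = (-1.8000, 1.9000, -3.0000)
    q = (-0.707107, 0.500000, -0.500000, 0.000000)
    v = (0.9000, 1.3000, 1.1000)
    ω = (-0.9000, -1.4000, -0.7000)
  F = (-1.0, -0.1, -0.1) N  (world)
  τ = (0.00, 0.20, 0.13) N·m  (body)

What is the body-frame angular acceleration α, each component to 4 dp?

gyro term ω×Iω = (0.1470, -0.0126, -0.1638)
angular accel α = (-0.8167, 4.2520, 1.4690)

α = (-0.8167, 4.2520, 1.4690)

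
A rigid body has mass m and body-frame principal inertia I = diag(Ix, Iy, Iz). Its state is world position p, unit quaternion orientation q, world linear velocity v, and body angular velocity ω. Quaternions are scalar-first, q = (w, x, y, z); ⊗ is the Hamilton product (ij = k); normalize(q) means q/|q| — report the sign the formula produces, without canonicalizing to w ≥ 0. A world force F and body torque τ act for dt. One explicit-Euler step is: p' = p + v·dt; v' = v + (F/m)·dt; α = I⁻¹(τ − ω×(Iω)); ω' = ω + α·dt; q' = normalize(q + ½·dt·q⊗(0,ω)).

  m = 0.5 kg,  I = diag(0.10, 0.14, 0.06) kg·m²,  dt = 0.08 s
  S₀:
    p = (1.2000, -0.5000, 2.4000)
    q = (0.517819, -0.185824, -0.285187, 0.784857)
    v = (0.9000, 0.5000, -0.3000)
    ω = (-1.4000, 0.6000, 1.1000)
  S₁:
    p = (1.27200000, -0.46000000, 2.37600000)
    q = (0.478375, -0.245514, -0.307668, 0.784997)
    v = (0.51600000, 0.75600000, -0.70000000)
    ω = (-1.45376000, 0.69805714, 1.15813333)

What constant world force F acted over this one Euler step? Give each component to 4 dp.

velocity change Δv = (-0.38400000, 0.25600000, -0.40000000)
applied force F = (-2.4000, 1.6000, -2.5000)

F = (-2.4000, 1.6000, -2.5000)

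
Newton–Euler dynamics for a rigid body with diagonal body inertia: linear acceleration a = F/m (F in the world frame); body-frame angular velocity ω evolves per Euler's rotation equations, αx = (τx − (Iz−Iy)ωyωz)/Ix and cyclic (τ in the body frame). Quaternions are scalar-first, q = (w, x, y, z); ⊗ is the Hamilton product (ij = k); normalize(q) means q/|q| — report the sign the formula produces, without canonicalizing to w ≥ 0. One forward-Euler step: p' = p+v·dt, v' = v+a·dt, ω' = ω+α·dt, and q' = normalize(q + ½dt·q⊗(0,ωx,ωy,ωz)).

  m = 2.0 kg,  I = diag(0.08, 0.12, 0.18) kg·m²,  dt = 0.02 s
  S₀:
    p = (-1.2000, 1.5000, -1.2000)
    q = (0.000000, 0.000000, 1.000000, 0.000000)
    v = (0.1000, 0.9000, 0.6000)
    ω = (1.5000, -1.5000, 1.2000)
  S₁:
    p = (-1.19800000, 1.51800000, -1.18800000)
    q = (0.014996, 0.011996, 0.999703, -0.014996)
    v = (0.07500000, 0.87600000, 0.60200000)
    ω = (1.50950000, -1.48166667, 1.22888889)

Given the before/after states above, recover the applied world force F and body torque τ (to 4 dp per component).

F = (-2.5000, -2.4000, 0.2000)
τ = (-0.0700, -0.0700, 0.1700)

velocity change Δv = (-0.02500000, -0.02400000, 0.00200000)
m·(v₁−v₀)/dt = (-2.5000, -2.4000, 0.2000)
Δω = ω₁−ω₀ = (0.00950000, 0.01833333, 0.02888889)
applied torque τ = (-0.0700, -0.0700, 0.1700)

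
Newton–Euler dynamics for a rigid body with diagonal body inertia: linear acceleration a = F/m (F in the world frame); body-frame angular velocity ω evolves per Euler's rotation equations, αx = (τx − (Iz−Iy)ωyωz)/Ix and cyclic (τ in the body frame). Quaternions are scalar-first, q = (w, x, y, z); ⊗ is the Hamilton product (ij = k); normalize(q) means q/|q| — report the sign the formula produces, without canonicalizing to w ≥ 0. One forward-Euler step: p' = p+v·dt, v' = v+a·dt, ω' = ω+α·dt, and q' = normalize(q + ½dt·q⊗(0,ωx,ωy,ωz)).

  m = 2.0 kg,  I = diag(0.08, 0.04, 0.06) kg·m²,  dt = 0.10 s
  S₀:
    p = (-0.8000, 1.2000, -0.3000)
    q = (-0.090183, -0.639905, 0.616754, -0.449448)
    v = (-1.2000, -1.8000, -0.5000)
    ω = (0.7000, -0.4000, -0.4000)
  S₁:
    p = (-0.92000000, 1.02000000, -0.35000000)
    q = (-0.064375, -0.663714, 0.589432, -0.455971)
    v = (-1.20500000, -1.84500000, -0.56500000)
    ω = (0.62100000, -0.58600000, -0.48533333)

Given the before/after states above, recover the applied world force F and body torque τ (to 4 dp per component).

F = (-0.1000, -0.9000, -1.3000)
τ = (-0.0600, -0.0800, -0.0400)

v₁ − v₀ = (-0.00500000, -0.04500000, -0.06500000)
F = m·Δv/dt = (-0.1000, -0.9000, -1.3000)
Δω = ω₁−ω₀ = (-0.07900000, -0.18600000, -0.08533333)
I·α + gyro = (-0.0600, -0.0800, -0.0400)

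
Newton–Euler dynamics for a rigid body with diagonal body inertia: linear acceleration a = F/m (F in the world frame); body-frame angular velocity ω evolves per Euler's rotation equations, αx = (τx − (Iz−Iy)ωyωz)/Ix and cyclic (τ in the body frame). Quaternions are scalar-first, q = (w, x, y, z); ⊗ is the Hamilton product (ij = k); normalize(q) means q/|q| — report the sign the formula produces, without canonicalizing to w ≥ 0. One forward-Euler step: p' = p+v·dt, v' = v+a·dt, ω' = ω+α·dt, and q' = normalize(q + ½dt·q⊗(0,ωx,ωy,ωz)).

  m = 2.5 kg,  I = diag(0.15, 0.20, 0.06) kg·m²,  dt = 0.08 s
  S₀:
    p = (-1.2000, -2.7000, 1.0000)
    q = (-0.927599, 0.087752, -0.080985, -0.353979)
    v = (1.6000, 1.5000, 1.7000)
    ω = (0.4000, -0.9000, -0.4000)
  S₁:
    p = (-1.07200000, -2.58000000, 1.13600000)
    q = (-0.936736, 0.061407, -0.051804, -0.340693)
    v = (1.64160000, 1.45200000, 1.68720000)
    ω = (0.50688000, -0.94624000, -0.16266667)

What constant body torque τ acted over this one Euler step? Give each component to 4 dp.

ω₁ − ω₀ = (0.10688000, -0.04624000, 0.23733333)
ω₀×(Iω₀) = (-0.0504, -0.0144, -0.0180)
τ = I·(Δω/dt) + ω₀×(Iω₀) = (0.1500, -0.1300, 0.1600)

τ = (0.1500, -0.1300, 0.1600)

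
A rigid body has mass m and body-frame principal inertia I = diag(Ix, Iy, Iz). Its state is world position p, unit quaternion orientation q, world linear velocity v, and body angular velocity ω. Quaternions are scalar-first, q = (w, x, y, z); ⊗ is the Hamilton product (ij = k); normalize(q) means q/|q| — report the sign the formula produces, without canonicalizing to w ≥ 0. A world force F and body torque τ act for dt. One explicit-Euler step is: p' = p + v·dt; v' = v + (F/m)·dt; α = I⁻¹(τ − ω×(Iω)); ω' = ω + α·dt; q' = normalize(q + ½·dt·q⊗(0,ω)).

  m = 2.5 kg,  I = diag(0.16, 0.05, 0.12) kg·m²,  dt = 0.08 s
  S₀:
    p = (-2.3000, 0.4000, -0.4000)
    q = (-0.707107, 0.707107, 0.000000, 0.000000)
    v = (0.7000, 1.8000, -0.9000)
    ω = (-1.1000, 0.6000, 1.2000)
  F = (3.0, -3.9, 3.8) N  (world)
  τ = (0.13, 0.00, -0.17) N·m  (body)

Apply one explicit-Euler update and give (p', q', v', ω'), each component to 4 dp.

a = (1.2000, -1.5600, 1.5200)
p' = p + v·dt = (-2.2440, 0.5440, -0.4720)
v' = v + a·dt = (0.7960, 1.6752, -0.7784)
gyro term ω×Iω = (0.0504, -0.0528, 0.0726)
(τ − ω×Iω)/I = (0.4975, 1.0560, -2.0217)
ω + α·dt = (-1.0602, 0.6845, 1.0383)
2q̇ = q⊗(0,ω) = (0.7778177, 0.7778177, -1.2727926, -0.4242642)
q + ½dt·q⊗(0,ω), renormalized = (-0.6744, 0.7364, -0.0508, -0.0169)

p' = (-2.2440, 0.5440, -0.4720)
q' = (-0.6744, 0.7364, -0.0508, -0.0169)
v' = (0.7960, 1.6752, -0.7784)
ω' = (-1.0602, 0.6845, 1.0383)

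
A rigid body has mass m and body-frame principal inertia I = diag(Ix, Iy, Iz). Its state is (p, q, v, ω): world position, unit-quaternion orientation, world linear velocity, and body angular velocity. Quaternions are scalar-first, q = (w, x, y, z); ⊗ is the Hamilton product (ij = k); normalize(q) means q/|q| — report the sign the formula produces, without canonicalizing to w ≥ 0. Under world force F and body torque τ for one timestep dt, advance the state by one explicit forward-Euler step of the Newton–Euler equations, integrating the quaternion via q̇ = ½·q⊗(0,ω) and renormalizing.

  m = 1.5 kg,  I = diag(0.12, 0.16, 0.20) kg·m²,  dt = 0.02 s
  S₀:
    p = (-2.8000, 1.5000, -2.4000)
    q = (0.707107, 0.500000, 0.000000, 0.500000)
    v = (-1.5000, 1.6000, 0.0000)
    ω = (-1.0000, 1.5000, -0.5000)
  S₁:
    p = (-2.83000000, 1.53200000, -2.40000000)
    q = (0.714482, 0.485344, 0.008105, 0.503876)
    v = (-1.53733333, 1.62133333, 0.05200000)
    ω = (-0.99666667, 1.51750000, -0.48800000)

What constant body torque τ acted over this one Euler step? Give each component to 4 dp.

rate change Δω = (0.00333333, 0.01750000, 0.01200000)
precession coupling = (-0.0300, -0.0400, -0.0600)
τ = I·(Δω/dt) + ω₀×(Iω₀) = (-0.0100, 0.1000, 0.0600)

τ = (-0.0100, 0.1000, 0.0600)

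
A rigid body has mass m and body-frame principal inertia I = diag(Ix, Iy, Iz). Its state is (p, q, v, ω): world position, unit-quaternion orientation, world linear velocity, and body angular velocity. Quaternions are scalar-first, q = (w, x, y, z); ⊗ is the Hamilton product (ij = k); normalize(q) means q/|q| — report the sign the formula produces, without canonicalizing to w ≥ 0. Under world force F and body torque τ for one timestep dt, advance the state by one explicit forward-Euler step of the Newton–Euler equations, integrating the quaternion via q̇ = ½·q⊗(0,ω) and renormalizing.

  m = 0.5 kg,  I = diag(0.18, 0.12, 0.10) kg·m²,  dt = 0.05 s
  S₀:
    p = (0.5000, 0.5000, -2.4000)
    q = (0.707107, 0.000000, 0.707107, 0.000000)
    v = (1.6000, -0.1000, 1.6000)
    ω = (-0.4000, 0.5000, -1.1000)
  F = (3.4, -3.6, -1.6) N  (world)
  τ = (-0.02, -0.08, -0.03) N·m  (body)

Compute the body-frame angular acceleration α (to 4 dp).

α = (-0.1722, -0.9600, -0.4200)

precession coupling ω×(Iω) = (0.0110, 0.0352, 0.0120)
angular accel α = (-0.1722, -0.9600, -0.4200)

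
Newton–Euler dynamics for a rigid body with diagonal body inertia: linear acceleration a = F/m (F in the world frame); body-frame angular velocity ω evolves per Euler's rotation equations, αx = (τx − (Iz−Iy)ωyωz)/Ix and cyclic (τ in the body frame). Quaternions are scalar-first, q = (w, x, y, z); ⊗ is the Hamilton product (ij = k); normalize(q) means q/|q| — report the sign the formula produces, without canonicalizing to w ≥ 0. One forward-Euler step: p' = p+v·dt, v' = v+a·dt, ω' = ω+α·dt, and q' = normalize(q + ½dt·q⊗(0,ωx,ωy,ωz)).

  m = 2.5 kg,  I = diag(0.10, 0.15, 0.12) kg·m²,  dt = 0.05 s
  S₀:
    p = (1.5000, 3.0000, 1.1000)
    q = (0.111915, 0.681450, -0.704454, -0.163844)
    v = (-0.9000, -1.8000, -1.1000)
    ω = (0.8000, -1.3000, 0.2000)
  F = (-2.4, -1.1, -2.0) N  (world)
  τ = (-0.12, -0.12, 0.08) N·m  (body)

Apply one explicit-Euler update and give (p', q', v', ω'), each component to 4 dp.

gyro term ω×Iω = (0.0078, -0.0032, -0.0520)
(τ − ω×Iω)/I = (-1.2780, -0.7787, 1.1000)
new body rate ω' = (0.7361, -1.3389, 0.2550)
2q̇ = q⊗(0,ω) = (-1.4281814, -0.2643560, -0.4128547, -0.2999388)
q + ½dt·q⊗(0,ω), renormalized = (0.0762, 0.6743, -0.7142, -0.1712)
new position p' = (1.4550, 2.9100, 1.0450)
v + (F/m)dt = (-0.9480, -1.8220, -1.1400)

p' = (1.4550, 2.9100, 1.0450)
q' = (0.0762, 0.6743, -0.7142, -0.1712)
v' = (-0.9480, -1.8220, -1.1400)
ω' = (0.7361, -1.3389, 0.2550)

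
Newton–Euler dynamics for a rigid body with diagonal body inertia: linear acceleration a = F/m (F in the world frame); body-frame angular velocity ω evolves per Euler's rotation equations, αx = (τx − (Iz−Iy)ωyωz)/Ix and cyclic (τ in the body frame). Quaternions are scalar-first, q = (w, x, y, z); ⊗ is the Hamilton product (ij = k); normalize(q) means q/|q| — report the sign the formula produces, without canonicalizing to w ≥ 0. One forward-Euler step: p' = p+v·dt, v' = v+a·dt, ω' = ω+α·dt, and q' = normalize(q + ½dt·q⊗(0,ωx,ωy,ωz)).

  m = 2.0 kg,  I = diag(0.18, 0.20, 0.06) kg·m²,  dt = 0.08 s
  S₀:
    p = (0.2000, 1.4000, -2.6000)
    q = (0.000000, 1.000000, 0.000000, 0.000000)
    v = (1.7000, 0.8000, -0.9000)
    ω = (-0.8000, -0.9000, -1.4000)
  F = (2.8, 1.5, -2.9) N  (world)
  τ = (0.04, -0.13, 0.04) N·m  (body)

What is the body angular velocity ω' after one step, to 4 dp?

ω' = (-0.7038, -1.0058, -1.3659)

precession coupling ω×(Iω) = (-0.1764, 0.1344, 0.0144)
(τ − ω×Iω)/I = (1.2022, -1.3220, 0.4267)
ω' = ω + α·dt = (-0.7038, -1.0058, -1.3659)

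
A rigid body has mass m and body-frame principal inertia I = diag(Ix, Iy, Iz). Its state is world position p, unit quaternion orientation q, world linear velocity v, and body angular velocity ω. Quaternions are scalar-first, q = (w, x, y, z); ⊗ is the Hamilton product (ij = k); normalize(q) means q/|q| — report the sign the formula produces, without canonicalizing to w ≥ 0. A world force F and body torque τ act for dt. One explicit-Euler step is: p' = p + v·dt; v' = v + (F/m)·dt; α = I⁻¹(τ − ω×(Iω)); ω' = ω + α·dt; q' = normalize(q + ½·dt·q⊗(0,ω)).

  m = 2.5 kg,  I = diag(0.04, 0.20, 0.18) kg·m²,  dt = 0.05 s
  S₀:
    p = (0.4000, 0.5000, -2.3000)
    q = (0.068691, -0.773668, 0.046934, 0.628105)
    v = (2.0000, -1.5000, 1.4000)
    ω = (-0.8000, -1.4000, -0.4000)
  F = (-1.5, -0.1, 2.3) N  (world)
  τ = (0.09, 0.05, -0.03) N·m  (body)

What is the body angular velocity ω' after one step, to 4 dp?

gyro term ω×Iω = (-0.0112, -0.0448, 0.1792)
α = I⁻¹(τ − ω×Iω) = (2.5300, 0.4740, -1.1622)
new body rate ω' = (-0.6735, -1.3763, -0.4581)

ω' = (-0.6735, -1.3763, -0.4581)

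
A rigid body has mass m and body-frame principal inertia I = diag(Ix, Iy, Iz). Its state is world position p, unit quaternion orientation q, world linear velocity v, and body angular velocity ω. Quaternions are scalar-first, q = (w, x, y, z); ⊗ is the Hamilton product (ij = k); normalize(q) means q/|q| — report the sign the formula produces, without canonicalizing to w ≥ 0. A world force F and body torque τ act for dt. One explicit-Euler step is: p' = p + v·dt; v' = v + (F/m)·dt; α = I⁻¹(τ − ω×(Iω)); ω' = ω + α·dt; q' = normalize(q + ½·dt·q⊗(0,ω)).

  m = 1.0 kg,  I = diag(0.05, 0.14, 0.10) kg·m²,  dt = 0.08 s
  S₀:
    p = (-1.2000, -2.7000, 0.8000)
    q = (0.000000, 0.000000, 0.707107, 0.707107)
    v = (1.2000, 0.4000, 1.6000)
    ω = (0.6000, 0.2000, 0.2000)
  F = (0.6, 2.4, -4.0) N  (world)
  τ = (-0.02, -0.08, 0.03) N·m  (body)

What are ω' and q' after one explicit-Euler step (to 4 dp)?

ω' = (0.5706, 0.1577, 0.2154)
q' = (-0.0113, 0.0000, 0.7238, 0.6899)

(τ − ω×Iω)/I = (-0.3680, -0.5286, 0.1920)
new body rate ω' = (0.5706, 0.1577, 0.2154)
Hamilton product q⊗(0,ω) = (-0.2828428, 0.0000000, 0.4242642, -0.4242642)
updated quaternion q' = (-0.0113, 0.0000, 0.7238, 0.6899)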